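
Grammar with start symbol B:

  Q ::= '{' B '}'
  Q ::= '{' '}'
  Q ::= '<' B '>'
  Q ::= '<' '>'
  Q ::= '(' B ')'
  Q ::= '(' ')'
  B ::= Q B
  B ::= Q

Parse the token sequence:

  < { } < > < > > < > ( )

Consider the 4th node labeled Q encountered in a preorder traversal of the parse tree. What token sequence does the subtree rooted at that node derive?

< >

[B [Q < [B [Q { }] [B [Q < >] [B [Q < >]]]] >] [B [Q < >] [B [Q ( )]]]]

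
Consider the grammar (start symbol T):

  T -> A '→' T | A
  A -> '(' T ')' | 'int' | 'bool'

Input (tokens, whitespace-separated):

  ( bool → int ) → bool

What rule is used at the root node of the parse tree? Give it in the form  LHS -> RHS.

[T [A ( [T [A bool] → [T [A int]]] )] → [T [A bool]]]

T -> A '→' T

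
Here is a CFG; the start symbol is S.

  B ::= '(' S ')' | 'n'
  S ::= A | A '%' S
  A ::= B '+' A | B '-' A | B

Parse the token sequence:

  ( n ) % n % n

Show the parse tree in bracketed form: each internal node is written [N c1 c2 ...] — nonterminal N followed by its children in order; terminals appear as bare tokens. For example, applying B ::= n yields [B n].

[S [A [B ( [S [A [B n]]] )]] % [S [A [B n]] % [S [A [B n]]]]]

S
A % S
B % S
( S ) % S
( A ) % S
( B ) % S
( n ) % S
( n ) % A % S
( n ) % B % S
( n ) % n % S
( n ) % n % A
( n ) % n % B
( n ) % n % n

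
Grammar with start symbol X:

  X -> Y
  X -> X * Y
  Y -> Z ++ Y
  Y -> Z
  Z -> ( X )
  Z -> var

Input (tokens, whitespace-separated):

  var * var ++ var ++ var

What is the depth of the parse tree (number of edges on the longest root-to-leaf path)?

5

[X [X [Y [Z var]]] * [Y [Z var] ++ [Y [Z var] ++ [Y [Z var]]]]]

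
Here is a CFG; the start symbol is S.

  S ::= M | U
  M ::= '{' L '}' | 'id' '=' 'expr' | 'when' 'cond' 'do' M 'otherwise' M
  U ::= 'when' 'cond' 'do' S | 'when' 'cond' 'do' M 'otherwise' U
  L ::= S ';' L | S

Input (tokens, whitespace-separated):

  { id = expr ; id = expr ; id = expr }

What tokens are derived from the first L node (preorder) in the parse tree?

[S [M { [L [S [M id = expr]] ; [L [S [M id = expr]] ; [L [S [M id = expr]]]]] }]]

id = expr ; id = expr ; id = expr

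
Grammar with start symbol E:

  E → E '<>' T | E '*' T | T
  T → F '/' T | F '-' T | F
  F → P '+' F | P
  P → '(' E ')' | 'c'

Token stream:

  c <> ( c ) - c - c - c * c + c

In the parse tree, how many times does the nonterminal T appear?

7

[E [E [E [T [F [P c]]]] <> [T [F [P ( [E [T [F [P c]]]] )]] - [T [F [P c]] - [T [F [P c]] - [T [F [P c]]]]]]] * [T [F [P c] + [F [P c]]]]]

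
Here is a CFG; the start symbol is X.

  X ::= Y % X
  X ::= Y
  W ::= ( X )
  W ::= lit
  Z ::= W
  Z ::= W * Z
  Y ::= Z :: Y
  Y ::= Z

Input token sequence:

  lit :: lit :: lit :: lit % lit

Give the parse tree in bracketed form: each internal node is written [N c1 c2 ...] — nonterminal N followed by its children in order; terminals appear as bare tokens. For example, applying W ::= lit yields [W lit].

X
Y % X
Z :: Y % X
W :: Y % X
lit :: Y % X
lit :: Z :: Y % X
lit :: W :: Y % X
lit :: lit :: Y % X
lit :: lit :: Z :: Y % X
lit :: lit :: W :: Y % X
lit :: lit :: lit :: Y % X
lit :: lit :: lit :: Z % X
lit :: lit :: lit :: W % X
lit :: lit :: lit :: lit % X
lit :: lit :: lit :: lit % Y
lit :: lit :: lit :: lit % Z
lit :: lit :: lit :: lit % W
lit :: lit :: lit :: lit % lit

[X [Y [Z [W lit]] :: [Y [Z [W lit]] :: [Y [Z [W lit]] :: [Y [Z [W lit]]]]]] % [X [Y [Z [W lit]]]]]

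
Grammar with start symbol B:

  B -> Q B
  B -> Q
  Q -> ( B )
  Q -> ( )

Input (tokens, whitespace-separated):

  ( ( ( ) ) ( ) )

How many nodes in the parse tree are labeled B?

4

[B [Q ( [B [Q ( [B [Q ( )]] )] [B [Q ( )]]] )]]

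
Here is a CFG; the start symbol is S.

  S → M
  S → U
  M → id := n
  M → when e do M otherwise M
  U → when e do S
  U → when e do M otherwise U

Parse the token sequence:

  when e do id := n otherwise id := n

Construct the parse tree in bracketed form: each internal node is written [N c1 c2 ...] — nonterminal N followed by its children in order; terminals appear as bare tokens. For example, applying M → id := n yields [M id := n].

S
M
when e do M otherwise M
when e do id := n otherwise M
when e do id := n otherwise id := n

[S [M when e do [M id := n] otherwise [M id := n]]]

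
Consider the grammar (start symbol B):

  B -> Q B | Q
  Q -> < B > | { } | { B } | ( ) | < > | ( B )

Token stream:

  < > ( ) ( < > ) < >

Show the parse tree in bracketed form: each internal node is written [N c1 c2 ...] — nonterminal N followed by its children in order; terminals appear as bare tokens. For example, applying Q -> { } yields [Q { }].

B
Q B
< > B
< > Q B
< > ( ) B
< > ( ) Q B
< > ( ) ( B ) B
< > ( ) ( Q ) B
< > ( ) ( < > ) B
< > ( ) ( < > ) Q
< > ( ) ( < > ) < >

[B [Q < >] [B [Q ( )] [B [Q ( [B [Q < >]] )] [B [Q < >]]]]]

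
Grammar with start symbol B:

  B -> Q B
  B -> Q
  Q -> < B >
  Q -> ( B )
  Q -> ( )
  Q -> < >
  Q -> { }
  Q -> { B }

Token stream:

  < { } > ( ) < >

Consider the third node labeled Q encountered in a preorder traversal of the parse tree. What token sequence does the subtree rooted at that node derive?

( )

[B [Q < [B [Q { }]] >] [B [Q ( )] [B [Q < >]]]]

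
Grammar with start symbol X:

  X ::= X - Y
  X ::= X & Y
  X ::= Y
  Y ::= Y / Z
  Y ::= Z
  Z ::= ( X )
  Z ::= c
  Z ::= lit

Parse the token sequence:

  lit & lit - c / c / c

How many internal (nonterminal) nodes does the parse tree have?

13

[X [X [X [Y [Z lit]]] & [Y [Z lit]]] - [Y [Y [Y [Z c]] / [Z c]] / [Z c]]]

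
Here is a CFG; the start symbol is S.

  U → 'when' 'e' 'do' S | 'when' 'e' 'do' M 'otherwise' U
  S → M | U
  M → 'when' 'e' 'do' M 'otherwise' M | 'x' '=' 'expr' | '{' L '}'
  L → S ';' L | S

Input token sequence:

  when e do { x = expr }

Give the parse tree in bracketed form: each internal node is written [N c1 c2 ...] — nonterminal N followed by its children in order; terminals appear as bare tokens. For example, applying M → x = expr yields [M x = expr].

[S [U when e do [S [M { [L [S [M x = expr]]] }]]]]

S
U
when e do S
when e do M
when e do { L }
when e do { S }
when e do { M }
when e do { x = expr }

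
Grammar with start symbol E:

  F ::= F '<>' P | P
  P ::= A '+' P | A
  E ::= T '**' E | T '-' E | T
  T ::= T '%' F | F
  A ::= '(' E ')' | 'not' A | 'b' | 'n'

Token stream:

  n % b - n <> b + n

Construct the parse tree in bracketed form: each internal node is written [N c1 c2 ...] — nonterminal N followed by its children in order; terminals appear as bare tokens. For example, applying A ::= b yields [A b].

[E [T [T [F [P [A n]]]] % [F [P [A b]]]] - [E [T [F [F [P [A n]]] <> [P [A b] + [P [A n]]]]]]]

E
T - E
T % F - E
F % F - E
P % F - E
A % F - E
n % F - E
n % P - E
n % A - E
n % b - E
n % b - T
n % b - F
n % b - F <> P
n % b - P <> P
n % b - A <> P
n % b - n <> P
n % b - n <> A + P
n % b - n <> b + P
n % b - n <> b + A
n % b - n <> b + n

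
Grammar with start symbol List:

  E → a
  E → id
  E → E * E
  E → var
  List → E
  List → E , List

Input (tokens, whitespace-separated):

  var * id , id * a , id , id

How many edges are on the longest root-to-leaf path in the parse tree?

[List [E [E var] * [E id]] , [List [E [E id] * [E a]] , [List [E id] , [List [E id]]]]]

5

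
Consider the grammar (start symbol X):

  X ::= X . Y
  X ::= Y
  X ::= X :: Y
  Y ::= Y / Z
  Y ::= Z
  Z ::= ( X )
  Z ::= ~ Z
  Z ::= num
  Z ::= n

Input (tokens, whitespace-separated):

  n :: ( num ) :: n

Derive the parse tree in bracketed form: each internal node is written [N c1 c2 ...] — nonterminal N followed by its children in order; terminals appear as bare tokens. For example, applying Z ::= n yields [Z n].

[X [X [X [Y [Z n]]] :: [Y [Z ( [X [Y [Z num]]] )]]] :: [Y [Z n]]]

X
X :: Y
X :: Y :: Y
Y :: Y :: Y
Z :: Y :: Y
n :: Y :: Y
n :: Z :: Y
n :: ( X ) :: Y
n :: ( Y ) :: Y
n :: ( Z ) :: Y
n :: ( num ) :: Y
n :: ( num ) :: Z
n :: ( num ) :: n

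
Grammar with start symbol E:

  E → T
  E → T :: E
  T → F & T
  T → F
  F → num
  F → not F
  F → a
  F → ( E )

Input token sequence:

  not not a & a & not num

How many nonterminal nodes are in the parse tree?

10

[E [T [F not [F not [F a]]] & [T [F a] & [T [F not [F num]]]]]]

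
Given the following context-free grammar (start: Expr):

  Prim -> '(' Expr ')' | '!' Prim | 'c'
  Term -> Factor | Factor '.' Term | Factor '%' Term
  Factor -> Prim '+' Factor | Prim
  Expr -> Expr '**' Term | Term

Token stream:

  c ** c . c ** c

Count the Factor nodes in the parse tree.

[Expr [Expr [Expr [Term [Factor [Prim c]]]] ** [Term [Factor [Prim c]] . [Term [Factor [Prim c]]]]] ** [Term [Factor [Prim c]]]]

4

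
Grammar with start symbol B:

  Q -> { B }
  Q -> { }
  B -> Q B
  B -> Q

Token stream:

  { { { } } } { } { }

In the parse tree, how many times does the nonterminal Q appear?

5

[B [Q { [B [Q { [B [Q { }]] }]] }] [B [Q { }] [B [Q { }]]]]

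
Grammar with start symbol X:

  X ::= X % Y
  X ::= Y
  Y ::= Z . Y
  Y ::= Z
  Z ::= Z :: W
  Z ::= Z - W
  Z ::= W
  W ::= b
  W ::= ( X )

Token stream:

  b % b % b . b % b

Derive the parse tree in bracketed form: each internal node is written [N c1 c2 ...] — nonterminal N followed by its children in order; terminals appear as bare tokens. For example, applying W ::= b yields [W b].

X
X % Y
X % Y % Y
X % Y % Y % Y
Y % Y % Y % Y
Z % Y % Y % Y
W % Y % Y % Y
b % Y % Y % Y
b % Z % Y % Y
b % W % Y % Y
b % b % Y % Y
b % b % Z . Y % Y
b % b % W . Y % Y
b % b % b . Y % Y
b % b % b . Z % Y
b % b % b . W % Y
b % b % b . b % Y
b % b % b . b % Z
b % b % b . b % W
b % b % b . b % b

[X [X [X [X [Y [Z [W b]]]] % [Y [Z [W b]]]] % [Y [Z [W b]] . [Y [Z [W b]]]]] % [Y [Z [W b]]]]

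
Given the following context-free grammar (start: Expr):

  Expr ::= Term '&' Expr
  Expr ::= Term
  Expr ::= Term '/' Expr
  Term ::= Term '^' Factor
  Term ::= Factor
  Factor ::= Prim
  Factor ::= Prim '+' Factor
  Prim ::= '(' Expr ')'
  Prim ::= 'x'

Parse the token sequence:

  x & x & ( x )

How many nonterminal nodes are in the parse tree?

16

[Expr [Term [Factor [Prim x]]] & [Expr [Term [Factor [Prim x]]] & [Expr [Term [Factor [Prim ( [Expr [Term [Factor [Prim x]]]] )]]]]]]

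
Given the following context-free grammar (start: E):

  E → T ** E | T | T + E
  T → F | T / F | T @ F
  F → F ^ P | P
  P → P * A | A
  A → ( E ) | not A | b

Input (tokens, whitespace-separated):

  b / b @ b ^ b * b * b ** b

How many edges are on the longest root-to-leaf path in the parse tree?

7

[E [T [T [T [F [P [A b]]]] / [F [P [A b]]]] @ [F [F [P [A b]]] ^ [P [P [P [A b]] * [A b]] * [A b]]]] ** [E [T [F [P [A b]]]]]]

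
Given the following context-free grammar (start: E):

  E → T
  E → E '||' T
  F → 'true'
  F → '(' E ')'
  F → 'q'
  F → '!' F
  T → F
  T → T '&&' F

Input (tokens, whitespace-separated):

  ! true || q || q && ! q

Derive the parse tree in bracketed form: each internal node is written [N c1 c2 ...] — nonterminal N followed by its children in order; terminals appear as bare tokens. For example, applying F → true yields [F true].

E
E || T
E || T || T
T || T || T
F || T || T
! F || T || T
! true || T || T
! true || F || T
! true || q || T
! true || q || T && F
! true || q || F && F
! true || q || q && F
! true || q || q && ! F
! true || q || q && ! q

[E [E [E [T [F ! [F true]]]] || [T [F q]]] || [T [T [F q]] && [F ! [F q]]]]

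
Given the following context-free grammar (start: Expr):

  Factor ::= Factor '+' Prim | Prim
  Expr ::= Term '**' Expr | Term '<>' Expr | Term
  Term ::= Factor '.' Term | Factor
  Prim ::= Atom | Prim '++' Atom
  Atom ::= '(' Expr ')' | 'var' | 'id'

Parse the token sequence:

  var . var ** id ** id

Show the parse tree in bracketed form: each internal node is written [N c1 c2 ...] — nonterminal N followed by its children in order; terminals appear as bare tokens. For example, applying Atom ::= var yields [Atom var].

[Expr [Term [Factor [Prim [Atom var]]] . [Term [Factor [Prim [Atom var]]]]] ** [Expr [Term [Factor [Prim [Atom id]]]] ** [Expr [Term [Factor [Prim [Atom id]]]]]]]

Expr
Term ** Expr
Factor . Term ** Expr
Prim . Term ** Expr
Atom . Term ** Expr
var . Term ** Expr
var . Factor ** Expr
var . Prim ** Expr
var . Atom ** Expr
var . var ** Expr
var . var ** Term ** Expr
var . var ** Factor ** Expr
var . var ** Prim ** Expr
var . var ** Atom ** Expr
var . var ** id ** Expr
var . var ** id ** Term
var . var ** id ** Factor
var . var ** id ** Prim
var . var ** id ** Atom
var . var ** id ** id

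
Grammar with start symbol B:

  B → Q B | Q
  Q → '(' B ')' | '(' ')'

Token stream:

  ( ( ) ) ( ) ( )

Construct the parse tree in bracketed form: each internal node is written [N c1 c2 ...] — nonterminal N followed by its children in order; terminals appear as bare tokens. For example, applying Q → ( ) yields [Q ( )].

B
Q B
( B ) B
( Q ) B
( ( ) ) B
( ( ) ) Q B
( ( ) ) ( ) B
( ( ) ) ( ) Q
( ( ) ) ( ) ( )

[B [Q ( [B [Q ( )]] )] [B [Q ( )] [B [Q ( )]]]]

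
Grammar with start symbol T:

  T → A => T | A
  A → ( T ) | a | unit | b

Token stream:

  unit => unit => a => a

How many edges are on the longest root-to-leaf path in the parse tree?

5

[T [A unit] => [T [A unit] => [T [A a] => [T [A a]]]]]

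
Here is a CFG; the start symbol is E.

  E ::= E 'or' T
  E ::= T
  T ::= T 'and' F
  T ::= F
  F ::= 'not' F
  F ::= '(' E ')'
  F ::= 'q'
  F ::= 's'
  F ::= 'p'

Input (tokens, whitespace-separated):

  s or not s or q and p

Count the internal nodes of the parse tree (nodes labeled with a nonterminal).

[E [E [E [T [F s]]] or [T [F not [F s]]]] or [T [T [F q]] and [F p]]]

12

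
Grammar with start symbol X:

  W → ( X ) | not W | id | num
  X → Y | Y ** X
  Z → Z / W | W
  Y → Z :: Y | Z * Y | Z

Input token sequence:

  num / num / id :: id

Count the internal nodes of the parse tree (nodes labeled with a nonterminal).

[X [Y [Z [Z [Z [W num]] / [W num]] / [W id]] :: [Y [Z [W id]]]]]

11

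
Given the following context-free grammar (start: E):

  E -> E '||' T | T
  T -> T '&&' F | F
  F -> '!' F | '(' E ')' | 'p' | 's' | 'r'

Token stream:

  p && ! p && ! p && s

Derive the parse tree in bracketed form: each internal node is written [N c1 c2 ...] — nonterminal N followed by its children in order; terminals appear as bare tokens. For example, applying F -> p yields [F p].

[E [T [T [T [T [F p]] && [F ! [F p]]] && [F ! [F p]]] && [F s]]]

E
T
T && F
T && F && F
T && F && F && F
F && F && F && F
p && F && F && F
p && ! F && F && F
p && ! p && F && F
p && ! p && ! F && F
p && ! p && ! p && F
p && ! p && ! p && s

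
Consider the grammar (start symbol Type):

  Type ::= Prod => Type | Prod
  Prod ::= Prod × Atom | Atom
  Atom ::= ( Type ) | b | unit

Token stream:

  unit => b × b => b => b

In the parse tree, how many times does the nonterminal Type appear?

4

[Type [Prod [Atom unit]] => [Type [Prod [Prod [Atom b]] × [Atom b]] => [Type [Prod [Atom b]] => [Type [Prod [Atom b]]]]]]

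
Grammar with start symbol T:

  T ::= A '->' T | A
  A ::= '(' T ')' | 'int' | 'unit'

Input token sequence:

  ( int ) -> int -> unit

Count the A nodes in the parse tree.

4

[T [A ( [T [A int]] )] -> [T [A int] -> [T [A unit]]]]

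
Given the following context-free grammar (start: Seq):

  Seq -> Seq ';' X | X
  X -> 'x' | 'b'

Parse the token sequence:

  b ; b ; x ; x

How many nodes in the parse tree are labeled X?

4

[Seq [Seq [Seq [Seq [X b]] ; [X b]] ; [X x]] ; [X x]]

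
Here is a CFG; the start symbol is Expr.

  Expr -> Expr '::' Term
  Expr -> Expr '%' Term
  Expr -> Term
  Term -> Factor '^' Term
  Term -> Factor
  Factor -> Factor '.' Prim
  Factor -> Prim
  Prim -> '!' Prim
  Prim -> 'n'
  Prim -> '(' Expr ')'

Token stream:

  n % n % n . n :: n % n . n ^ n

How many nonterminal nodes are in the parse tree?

27

[Expr [Expr [Expr [Expr [Expr [Term [Factor [Prim n]]]] % [Term [Factor [Prim n]]]] % [Term [Factor [Factor [Prim n]] . [Prim n]]]] :: [Term [Factor [Prim n]]]] % [Term [Factor [Factor [Prim n]] . [Prim n]] ^ [Term [Factor [Prim n]]]]]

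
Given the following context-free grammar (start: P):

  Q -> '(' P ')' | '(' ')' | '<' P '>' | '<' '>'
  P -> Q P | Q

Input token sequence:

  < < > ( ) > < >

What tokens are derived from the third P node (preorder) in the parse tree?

( )

[P [Q < [P [Q < >] [P [Q ( )]]] >] [P [Q < >]]]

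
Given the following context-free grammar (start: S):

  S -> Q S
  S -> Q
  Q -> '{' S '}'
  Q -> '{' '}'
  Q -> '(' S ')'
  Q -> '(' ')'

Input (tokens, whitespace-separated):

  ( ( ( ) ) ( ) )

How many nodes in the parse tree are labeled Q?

[S [Q ( [S [Q ( [S [Q ( )]] )] [S [Q ( )]]] )]]

4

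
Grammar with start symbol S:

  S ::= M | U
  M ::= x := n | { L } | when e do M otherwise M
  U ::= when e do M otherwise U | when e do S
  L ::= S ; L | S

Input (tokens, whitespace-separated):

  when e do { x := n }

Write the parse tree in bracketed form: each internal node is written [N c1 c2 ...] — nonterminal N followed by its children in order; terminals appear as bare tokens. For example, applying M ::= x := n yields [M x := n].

[S [U when e do [S [M { [L [S [M x := n]]] }]]]]

S
U
when e do S
when e do M
when e do { L }
when e do { S }
when e do { M }
when e do { x := n }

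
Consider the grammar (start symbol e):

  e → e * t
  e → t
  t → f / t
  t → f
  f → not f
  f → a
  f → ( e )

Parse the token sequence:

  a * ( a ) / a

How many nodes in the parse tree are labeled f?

[e [e [t [f a]]] * [t [f ( [e [t [f a]]] )] / [t [f a]]]]

4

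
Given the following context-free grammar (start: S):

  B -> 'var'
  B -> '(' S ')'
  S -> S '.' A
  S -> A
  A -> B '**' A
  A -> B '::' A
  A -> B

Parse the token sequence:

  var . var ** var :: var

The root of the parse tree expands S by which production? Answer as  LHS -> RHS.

[S [S [A [B var]]] . [A [B var] ** [A [B var] :: [A [B var]]]]]

S -> S '.' A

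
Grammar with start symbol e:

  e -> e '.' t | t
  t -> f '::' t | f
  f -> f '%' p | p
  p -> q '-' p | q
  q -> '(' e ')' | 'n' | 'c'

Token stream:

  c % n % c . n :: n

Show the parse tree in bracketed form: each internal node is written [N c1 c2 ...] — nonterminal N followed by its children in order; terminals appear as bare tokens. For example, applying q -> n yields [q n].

[e [e [t [f [f [f [p [q c]]] % [p [q n]]] % [p [q c]]]]] . [t [f [p [q n]]] :: [t [f [p [q n]]]]]]

e
e . t
t . t
f . t
f % p . t
f % p % p . t
p % p % p . t
q % p % p . t
c % p % p . t
c % q % p . t
c % n % p . t
c % n % q . t
c % n % c . t
c % n % c . f :: t
c % n % c . p :: t
c % n % c . q :: t
c % n % c . n :: t
c % n % c . n :: f
c % n % c . n :: p
c % n % c . n :: q
c % n % c . n :: n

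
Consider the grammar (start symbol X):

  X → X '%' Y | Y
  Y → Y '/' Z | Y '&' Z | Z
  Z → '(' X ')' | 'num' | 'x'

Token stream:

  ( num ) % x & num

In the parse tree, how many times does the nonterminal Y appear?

[X [X [Y [Z ( [X [Y [Z num]]] )]]] % [Y [Y [Z x]] & [Z num]]]

4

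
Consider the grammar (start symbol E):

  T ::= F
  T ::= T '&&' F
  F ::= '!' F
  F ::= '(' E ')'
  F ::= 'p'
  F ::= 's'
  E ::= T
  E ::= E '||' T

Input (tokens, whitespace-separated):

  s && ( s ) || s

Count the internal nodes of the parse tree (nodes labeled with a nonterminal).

11

[E [E [T [T [F s]] && [F ( [E [T [F s]]] )]]] || [T [F s]]]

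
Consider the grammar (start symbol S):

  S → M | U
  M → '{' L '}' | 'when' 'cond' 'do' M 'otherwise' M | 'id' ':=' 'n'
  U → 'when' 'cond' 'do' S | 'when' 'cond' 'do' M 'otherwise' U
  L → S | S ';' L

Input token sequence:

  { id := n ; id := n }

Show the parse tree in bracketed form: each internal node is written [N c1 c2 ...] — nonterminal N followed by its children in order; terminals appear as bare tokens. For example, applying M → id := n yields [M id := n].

[S [M { [L [S [M id := n]] ; [L [S [M id := n]]]] }]]

S
M
{ L }
{ S ; L }
{ M ; L }
{ id := n ; L }
{ id := n ; S }
{ id := n ; M }
{ id := n ; id := n }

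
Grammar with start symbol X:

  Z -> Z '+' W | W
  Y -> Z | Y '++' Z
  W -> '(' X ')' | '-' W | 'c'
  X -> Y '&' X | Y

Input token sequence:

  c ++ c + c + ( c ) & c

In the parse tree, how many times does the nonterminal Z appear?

[X [Y [Y [Z [W c]]] ++ [Z [Z [Z [W c]] + [W c]] + [W ( [X [Y [Z [W c]]]] )]]] & [X [Y [Z [W c]]]]]

6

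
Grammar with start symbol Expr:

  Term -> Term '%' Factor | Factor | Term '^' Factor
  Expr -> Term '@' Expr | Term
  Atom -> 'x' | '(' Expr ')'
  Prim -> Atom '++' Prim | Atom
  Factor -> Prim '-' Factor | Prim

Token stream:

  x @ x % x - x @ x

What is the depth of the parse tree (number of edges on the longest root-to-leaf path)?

[Expr [Term [Factor [Prim [Atom x]]]] @ [Expr [Term [Term [Factor [Prim [Atom x]]]] % [Factor [Prim [Atom x]] - [Factor [Prim [Atom x]]]]] @ [Expr [Term [Factor [Prim [Atom x]]]]]]]

7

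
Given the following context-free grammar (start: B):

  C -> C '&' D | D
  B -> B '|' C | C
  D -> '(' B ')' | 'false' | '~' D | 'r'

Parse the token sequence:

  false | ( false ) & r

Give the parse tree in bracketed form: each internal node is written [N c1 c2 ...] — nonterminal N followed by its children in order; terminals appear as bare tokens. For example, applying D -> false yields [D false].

[B [B [C [D false]]] | [C [C [D ( [B [C [D false]]] )]] & [D r]]]

B
B | C
C | C
D | C
false | C
false | C & D
false | D & D
false | ( B ) & D
false | ( C ) & D
false | ( D ) & D
false | ( false ) & D
false | ( false ) & r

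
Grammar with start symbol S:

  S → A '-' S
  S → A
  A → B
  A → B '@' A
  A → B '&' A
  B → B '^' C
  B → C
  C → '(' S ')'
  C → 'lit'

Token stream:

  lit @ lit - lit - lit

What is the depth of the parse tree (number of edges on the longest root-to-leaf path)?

[S [A [B [C lit]] @ [A [B [C lit]]]] - [S [A [B [C lit]]] - [S [A [B [C lit]]]]]]

6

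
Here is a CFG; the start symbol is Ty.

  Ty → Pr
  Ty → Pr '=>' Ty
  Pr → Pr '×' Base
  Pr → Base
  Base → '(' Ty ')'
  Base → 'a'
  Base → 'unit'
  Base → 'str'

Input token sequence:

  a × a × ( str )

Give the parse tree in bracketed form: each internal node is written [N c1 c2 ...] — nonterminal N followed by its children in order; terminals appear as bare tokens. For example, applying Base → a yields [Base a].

Ty
Pr
Pr × Base
Pr × Base × Base
Base × Base × Base
a × Base × Base
a × a × Base
a × a × ( Ty )
a × a × ( Pr )
a × a × ( Base )
a × a × ( str )

[Ty [Pr [Pr [Pr [Base a]] × [Base a]] × [Base ( [Ty [Pr [Base str]]] )]]]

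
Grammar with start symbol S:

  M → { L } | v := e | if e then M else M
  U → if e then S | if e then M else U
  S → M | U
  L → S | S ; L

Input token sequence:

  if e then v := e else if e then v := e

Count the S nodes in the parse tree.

[S [U if e then [M v := e] else [U if e then [S [M v := e]]]]]

2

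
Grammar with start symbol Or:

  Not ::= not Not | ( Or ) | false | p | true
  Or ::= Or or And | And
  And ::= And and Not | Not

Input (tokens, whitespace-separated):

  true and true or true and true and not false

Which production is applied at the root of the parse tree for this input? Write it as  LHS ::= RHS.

[Or [Or [And [And [Not true]] and [Not true]]] or [And [And [And [Not true]] and [Not true]] and [Not not [Not false]]]]

Or ::= Or or And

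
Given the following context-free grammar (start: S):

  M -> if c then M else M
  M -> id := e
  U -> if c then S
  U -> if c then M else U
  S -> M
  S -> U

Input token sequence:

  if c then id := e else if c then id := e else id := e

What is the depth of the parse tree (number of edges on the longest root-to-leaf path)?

4

[S [M if c then [M id := e] else [M if c then [M id := e] else [M id := e]]]]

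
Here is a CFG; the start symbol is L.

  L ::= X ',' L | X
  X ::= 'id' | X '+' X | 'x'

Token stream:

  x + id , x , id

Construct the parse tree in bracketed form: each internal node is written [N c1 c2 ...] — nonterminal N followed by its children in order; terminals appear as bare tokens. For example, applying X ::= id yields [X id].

[L [X [X x] + [X id]] , [L [X x] , [L [X id]]]]

L
X , L
X + X , L
x + X , L
x + id , L
x + id , X , L
x + id , x , L
x + id , x , X
x + id , x , id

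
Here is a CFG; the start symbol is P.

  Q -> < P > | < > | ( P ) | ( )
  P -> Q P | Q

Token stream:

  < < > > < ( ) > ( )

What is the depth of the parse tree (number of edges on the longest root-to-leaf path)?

5

[P [Q < [P [Q < >]] >] [P [Q < [P [Q ( )]] >] [P [Q ( )]]]]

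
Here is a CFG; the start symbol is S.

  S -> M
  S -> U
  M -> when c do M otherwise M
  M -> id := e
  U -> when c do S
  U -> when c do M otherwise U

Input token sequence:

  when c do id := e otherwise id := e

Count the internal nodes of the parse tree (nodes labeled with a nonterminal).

[S [M when c do [M id := e] otherwise [M id := e]]]

4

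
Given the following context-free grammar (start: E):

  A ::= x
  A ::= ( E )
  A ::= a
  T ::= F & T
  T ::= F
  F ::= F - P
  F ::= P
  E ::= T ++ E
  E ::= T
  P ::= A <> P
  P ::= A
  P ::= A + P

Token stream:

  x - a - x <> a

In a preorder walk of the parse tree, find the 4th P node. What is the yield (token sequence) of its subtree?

a

[E [T [F [F [F [P [A x]]] - [P [A a]]] - [P [A x] <> [P [A a]]]]]]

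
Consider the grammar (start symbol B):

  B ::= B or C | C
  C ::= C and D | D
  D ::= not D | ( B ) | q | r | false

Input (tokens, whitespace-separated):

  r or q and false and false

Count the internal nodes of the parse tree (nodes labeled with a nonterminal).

[B [B [C [D r]]] or [C [C [C [D q]] and [D false]] and [D false]]]

10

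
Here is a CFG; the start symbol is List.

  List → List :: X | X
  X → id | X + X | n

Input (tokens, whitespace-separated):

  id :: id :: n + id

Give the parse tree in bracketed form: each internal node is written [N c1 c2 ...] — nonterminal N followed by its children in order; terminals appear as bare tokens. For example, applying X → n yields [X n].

[List [List [List [X id]] :: [X id]] :: [X [X n] + [X id]]]

List
List :: X
List :: X :: X
X :: X :: X
id :: X :: X
id :: id :: X
id :: id :: X + X
id :: id :: n + X
id :: id :: n + id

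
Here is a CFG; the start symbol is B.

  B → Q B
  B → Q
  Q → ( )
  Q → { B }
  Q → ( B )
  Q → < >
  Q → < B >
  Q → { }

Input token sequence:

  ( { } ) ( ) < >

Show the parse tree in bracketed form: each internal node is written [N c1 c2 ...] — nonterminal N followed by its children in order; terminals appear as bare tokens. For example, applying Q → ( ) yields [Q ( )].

B
Q B
( B ) B
( Q ) B
( { } ) B
( { } ) Q B
( { } ) ( ) B
( { } ) ( ) Q
( { } ) ( ) < >

[B [Q ( [B [Q { }]] )] [B [Q ( )] [B [Q < >]]]]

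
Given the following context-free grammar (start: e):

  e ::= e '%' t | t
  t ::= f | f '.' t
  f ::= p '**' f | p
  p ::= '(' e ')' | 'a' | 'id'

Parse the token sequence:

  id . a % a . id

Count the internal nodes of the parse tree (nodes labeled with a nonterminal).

14

[e [e [t [f [p id]] . [t [f [p a]]]]] % [t [f [p a]] . [t [f [p id]]]]]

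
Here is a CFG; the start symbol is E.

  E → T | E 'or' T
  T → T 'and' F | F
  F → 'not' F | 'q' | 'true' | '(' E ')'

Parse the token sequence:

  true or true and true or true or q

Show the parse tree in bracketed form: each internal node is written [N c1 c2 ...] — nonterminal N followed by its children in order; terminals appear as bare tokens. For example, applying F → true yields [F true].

E
E or T
E or T or T
E or T or T or T
T or T or T or T
F or T or T or T
true or T or T or T
true or T and F or T or T
true or F and F or T or T
true or true and F or T or T
true or true and true or T or T
true or true and true or F or T
true or true and true or true or T
true or true and true or true or F
true or true and true or true or q

[E [E [E [E [T [F true]]] or [T [T [F true]] and [F true]]] or [T [F true]]] or [T [F q]]]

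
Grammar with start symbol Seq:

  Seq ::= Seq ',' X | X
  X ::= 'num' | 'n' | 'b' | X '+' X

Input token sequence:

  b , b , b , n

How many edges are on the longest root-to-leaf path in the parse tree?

5

[Seq [Seq [Seq [Seq [X b]] , [X b]] , [X b]] , [X n]]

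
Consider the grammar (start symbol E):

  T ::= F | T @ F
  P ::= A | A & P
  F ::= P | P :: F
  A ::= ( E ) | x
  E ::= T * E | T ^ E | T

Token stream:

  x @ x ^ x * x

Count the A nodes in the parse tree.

4

[E [T [T [F [P [A x]]]] @ [F [P [A x]]]] ^ [E [T [F [P [A x]]]] * [E [T [F [P [A x]]]]]]]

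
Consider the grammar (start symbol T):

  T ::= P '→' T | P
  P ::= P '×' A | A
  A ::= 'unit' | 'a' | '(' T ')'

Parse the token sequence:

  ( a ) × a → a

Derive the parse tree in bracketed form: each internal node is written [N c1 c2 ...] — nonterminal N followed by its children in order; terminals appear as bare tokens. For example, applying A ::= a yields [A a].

T
P → T
P × A → T
A × A → T
( T ) × A → T
( P ) × A → T
( A ) × A → T
( a ) × A → T
( a ) × a → T
( a ) × a → P
( a ) × a → A
( a ) × a → a

[T [P [P [A ( [T [P [A a]]] )]] × [A a]] → [T [P [A a]]]]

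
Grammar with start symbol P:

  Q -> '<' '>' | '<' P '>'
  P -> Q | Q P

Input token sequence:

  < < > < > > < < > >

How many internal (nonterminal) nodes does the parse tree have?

10

[P [Q < [P [Q < >] [P [Q < >]]] >] [P [Q < [P [Q < >]] >]]]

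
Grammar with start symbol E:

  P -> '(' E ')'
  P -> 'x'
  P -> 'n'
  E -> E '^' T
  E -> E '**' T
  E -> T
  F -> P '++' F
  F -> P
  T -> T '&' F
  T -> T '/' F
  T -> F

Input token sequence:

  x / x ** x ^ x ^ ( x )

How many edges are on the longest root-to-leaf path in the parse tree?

8

[E [E [E [E [T [T [F [P x]]] / [F [P x]]]] ** [T [F [P x]]]] ^ [T [F [P x]]]] ^ [T [F [P ( [E [T [F [P x]]]] )]]]]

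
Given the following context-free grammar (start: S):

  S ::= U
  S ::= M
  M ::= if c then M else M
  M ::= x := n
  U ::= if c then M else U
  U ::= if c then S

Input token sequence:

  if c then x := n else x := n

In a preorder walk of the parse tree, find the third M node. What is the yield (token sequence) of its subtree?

x := n

[S [M if c then [M x := n] else [M x := n]]]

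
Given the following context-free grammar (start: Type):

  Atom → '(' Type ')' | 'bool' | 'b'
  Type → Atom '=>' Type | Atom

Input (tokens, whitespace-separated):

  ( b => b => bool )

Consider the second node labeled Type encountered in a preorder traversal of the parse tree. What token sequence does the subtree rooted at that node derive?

[Type [Atom ( [Type [Atom b] => [Type [Atom b] => [Type [Atom bool]]]] )]]

b => b => bool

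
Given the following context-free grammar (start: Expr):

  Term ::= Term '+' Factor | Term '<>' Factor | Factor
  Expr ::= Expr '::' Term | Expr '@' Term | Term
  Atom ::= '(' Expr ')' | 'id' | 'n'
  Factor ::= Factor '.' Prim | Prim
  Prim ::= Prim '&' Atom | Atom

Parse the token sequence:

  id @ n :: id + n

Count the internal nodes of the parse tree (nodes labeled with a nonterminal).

[Expr [Expr [Expr [Term [Factor [Prim [Atom id]]]]] @ [Term [Factor [Prim [Atom n]]]]] :: [Term [Term [Factor [Prim [Atom id]]]] + [Factor [Prim [Atom n]]]]]

19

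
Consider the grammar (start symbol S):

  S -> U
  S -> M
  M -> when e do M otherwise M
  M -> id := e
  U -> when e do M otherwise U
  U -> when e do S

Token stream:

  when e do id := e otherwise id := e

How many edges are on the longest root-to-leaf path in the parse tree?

3

[S [M when e do [M id := e] otherwise [M id := e]]]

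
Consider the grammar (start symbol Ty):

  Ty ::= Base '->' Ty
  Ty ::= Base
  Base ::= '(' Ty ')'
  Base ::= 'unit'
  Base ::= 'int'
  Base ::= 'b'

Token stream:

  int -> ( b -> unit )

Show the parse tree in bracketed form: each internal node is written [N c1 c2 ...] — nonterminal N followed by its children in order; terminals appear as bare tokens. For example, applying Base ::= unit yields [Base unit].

[Ty [Base int] -> [Ty [Base ( [Ty [Base b] -> [Ty [Base unit]]] )]]]

Ty
Base -> Ty
int -> Ty
int -> Base
int -> ( Ty )
int -> ( Base -> Ty )
int -> ( b -> Ty )
int -> ( b -> Base )
int -> ( b -> unit )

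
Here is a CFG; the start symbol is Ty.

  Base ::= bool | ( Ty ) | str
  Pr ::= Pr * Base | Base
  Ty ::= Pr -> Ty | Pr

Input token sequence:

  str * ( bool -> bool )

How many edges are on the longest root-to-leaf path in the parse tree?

[Ty [Pr [Pr [Base str]] * [Base ( [Ty [Pr [Base bool]] -> [Ty [Pr [Base bool]]]] )]]]

7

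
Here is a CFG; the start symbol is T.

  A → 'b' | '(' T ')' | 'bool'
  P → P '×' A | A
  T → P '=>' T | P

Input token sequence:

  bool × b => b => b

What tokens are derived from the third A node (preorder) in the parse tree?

[T [P [P [A bool]] × [A b]] => [T [P [A b]] => [T [P [A b]]]]]

b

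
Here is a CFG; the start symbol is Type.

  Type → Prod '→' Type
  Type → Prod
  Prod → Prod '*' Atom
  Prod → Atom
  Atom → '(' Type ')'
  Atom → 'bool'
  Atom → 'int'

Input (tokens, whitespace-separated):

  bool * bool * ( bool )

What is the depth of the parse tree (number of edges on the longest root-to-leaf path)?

[Type [Prod [Prod [Prod [Atom bool]] * [Atom bool]] * [Atom ( [Type [Prod [Atom bool]]] )]]]

6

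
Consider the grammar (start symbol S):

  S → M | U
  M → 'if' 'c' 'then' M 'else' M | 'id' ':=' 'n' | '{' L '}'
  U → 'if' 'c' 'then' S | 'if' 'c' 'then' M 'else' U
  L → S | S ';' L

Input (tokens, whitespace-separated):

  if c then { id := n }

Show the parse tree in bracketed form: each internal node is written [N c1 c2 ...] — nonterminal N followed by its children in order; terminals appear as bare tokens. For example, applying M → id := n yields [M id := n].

S
U
if c then S
if c then M
if c then { L }
if c then { S }
if c then { M }
if c then { id := n }

[S [U if c then [S [M { [L [S [M id := n]]] }]]]]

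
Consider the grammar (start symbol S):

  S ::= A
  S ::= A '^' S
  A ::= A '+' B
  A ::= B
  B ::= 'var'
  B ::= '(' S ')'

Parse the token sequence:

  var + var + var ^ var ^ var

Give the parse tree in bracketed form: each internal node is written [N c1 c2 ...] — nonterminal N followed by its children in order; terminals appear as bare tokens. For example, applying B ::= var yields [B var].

S
A ^ S
A + B ^ S
A + B + B ^ S
B + B + B ^ S
var + B + B ^ S
var + var + B ^ S
var + var + var ^ S
var + var + var ^ A ^ S
var + var + var ^ B ^ S
var + var + var ^ var ^ S
var + var + var ^ var ^ A
var + var + var ^ var ^ B
var + var + var ^ var ^ var

[S [A [A [A [B var]] + [B var]] + [B var]] ^ [S [A [B var]] ^ [S [A [B var]]]]]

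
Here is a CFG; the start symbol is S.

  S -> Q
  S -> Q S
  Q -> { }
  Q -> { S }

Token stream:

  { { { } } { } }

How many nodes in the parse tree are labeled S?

4

[S [Q { [S [Q { [S [Q { }]] }] [S [Q { }]]] }]]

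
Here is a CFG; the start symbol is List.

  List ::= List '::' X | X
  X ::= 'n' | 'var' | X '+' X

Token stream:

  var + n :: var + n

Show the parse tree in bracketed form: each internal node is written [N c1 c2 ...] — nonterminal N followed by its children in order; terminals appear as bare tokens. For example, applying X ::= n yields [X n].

List
List :: X
X :: X
X + X :: X
var + X :: X
var + n :: X
var + n :: X + X
var + n :: var + X
var + n :: var + n

[List [List [X [X var] + [X n]]] :: [X [X var] + [X n]]]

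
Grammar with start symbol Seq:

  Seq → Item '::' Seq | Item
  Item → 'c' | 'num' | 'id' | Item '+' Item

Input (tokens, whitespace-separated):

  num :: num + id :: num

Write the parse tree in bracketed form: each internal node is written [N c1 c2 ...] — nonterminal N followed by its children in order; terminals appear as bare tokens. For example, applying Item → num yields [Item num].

Seq
Item :: Seq
num :: Seq
num :: Item :: Seq
num :: Item + Item :: Seq
num :: num + Item :: Seq
num :: num + id :: Seq
num :: num + id :: Item
num :: num + id :: num

[Seq [Item num] :: [Seq [Item [Item num] + [Item id]] :: [Seq [Item num]]]]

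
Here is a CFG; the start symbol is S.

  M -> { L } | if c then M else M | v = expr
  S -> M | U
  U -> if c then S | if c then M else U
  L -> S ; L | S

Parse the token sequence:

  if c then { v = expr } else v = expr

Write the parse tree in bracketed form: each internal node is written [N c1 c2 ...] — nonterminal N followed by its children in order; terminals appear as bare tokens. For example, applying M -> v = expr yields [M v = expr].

[S [M if c then [M { [L [S [M v = expr]]] }] else [M v = expr]]]

S
M
if c then M else M
if c then { L } else M
if c then { S } else M
if c then { M } else M
if c then { v = expr } else M
if c then { v = expr } else v = expr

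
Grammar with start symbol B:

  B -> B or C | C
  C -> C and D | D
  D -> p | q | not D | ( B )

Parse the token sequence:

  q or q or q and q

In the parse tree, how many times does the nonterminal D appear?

[B [B [B [C [D q]]] or [C [D q]]] or [C [C [D q]] and [D q]]]

4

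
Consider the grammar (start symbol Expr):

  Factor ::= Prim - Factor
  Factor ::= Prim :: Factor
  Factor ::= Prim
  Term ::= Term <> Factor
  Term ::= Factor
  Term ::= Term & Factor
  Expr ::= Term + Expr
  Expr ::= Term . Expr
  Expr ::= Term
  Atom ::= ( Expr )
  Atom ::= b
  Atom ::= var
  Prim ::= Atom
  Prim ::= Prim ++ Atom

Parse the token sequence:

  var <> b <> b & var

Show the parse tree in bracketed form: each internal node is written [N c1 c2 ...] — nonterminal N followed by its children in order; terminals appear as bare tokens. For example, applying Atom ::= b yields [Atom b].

[Expr [Term [Term [Term [Term [Factor [Prim [Atom var]]]] <> [Factor [Prim [Atom b]]]] <> [Factor [Prim [Atom b]]]] & [Factor [Prim [Atom var]]]]]

Expr
Term
Term & Factor
Term <> Factor & Factor
Term <> Factor <> Factor & Factor
Factor <> Factor <> Factor & Factor
Prim <> Factor <> Factor & Factor
Atom <> Factor <> Factor & Factor
var <> Factor <> Factor & Factor
var <> Prim <> Factor & Factor
var <> Atom <> Factor & Factor
var <> b <> Factor & Factor
var <> b <> Prim & Factor
var <> b <> Atom & Factor
var <> b <> b & Factor
var <> b <> b & Prim
var <> b <> b & Atom
var <> b <> b & var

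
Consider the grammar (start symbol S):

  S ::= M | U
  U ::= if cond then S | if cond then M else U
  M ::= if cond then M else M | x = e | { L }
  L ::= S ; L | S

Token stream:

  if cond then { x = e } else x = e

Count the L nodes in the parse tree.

1

[S [M if cond then [M { [L [S [M x = e]]] }] else [M x = e]]]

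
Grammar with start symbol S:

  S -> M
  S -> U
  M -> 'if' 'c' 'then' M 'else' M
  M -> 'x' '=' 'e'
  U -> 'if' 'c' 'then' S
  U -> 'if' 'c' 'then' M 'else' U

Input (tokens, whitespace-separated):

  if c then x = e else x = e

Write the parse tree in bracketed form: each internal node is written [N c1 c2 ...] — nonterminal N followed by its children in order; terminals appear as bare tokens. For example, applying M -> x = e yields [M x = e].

[S [M if c then [M x = e] else [M x = e]]]

S
M
if c then M else M
if c then x = e else M
if c then x = e else x = e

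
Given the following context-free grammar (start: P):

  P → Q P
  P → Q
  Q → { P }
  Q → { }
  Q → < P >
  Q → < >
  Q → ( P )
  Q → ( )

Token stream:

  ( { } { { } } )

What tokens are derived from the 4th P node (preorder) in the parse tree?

{ }

[P [Q ( [P [Q { }] [P [Q { [P [Q { }]] }]]] )]]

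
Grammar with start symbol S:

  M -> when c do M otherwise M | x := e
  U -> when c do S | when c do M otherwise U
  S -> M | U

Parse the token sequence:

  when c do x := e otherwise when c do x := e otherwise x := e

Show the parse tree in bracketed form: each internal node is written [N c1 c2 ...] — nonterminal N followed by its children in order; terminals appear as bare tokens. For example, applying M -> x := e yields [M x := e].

S
M
when c do M otherwise M
when c do x := e otherwise M
when c do x := e otherwise when c do M otherwise M
when c do x := e otherwise when c do x := e otherwise M
when c do x := e otherwise when c do x := e otherwise x := e

[S [M when c do [M x := e] otherwise [M when c do [M x := e] otherwise [M x := e]]]]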